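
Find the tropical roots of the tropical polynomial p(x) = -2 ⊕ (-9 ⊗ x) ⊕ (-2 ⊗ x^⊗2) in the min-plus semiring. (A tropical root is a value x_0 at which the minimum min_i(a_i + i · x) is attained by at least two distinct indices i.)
Roots: {-7, 7}

Each tropical root is a break point of the lower envelope of the lines y = a_i + i · x (there are 3 lines, with slopes 0, 1, ..., 2). Only the lines that attain the minimum somewhere contribute to roots; other lines are dominated. Here the surviving (envelope) indices are i = 2, i = 1, i = 0.
Intersections between consecutive envelope lines give the roots: for adjacent envelope indices i < j the intersection is x = (a_i − a_j) / (j − i). Reading off the sorted break points: {-7, 7}.
Verification: at each break x_0, at least two indices attain the minimum of min_i(a_i + i · x_0).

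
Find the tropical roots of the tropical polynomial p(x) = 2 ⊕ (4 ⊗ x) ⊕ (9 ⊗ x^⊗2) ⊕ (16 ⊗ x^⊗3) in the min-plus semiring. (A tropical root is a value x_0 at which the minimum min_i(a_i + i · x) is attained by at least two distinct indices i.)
Roots: {-7, -5, -2}

Each tropical root is a break point of the lower envelope of the lines y = a_i + i · x (there are 4 lines, with slopes 0, 1, ..., 3). Only the lines that attain the minimum somewhere contribute to roots; other lines are dominated. Here the surviving (envelope) indices are i = 3, i = 2, i = 1, i = 0.
Intersections between consecutive envelope lines give the roots: for adjacent envelope indices i < j the intersection is x = (a_i − a_j) / (j − i). Reading off the sorted break points: {-7, -5, -2}.
Verification: at each break x_0, at least two indices attain the minimum of min_i(a_i + i · x_0).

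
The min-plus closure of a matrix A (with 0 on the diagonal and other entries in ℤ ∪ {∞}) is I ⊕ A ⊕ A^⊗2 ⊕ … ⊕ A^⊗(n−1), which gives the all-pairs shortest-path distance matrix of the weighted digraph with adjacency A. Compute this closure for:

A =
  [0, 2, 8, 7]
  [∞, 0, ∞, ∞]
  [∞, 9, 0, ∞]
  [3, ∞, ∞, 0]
Closure =
  [0, 2, 8, 7]
  [∞, 0, ∞, ∞]
  [∞, 9, 0, ∞]
  [3, 5, 11, 0]

This is the Floyd-Warshall all-pairs shortest-path computation. For each intermediate vertex k = 0, 1, …, 3, update dist[i][j] ← min(dist[i][j], dist[i][k] + dist[k][j]). The final matrix gives, for each (i, j), the minimum total weight of any directed path from i to j (possibly empty when i = j).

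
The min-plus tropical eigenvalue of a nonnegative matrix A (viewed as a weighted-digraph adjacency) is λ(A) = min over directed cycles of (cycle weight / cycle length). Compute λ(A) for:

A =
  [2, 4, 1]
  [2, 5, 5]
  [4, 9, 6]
λ(A) = 2

Enumerate directed cycles and compute their means (weight / length). Sample:
  cycle 0 → 0: weight = 2, length = 1, mean = 2/1 ≈ 2.000
  cycle 1 → 1: weight = 5, length = 1, mean = 5/1 ≈ 5.000
  cycle 2 → 2: weight = 6, length = 1, mean = 6/1 ≈ 6.000
  cycle 0 → 1 → 0: weight = 6, length = 2, mean = 6/2 ≈ 3.000
  cycle 0 → 2 → 0: weight = 5, length = 2, mean = 5/2 ≈ 2.500
  cycle 1 → 0 → 1: weight = 6, length = 2, mean = 6/2 ≈ 3.000
Minimum mean = 2.000, attained e.g. along the cycle 0 → 0 with weight 2 and length 1. So λ(A) = 2/1 = 2.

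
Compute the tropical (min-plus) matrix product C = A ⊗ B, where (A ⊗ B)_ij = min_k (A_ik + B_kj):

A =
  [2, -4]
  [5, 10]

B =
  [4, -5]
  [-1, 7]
A ⊗ B =
  [-5, -3]
  [9, 0]

Apply the min-plus product entry-by-entry:
  C[0][0] = min over k of (A[0][0] + B[0][0] = 2 + 4 = 6, A[0][1] + B[1][0] = -4 + -1 = -5) = -5 (attained at k = 1)
  C[0][1] = min over k of (A[0][0] + B[0][1] = 2 + -5 = -3, A[0][1] + B[1][1] = -4 + 7 = 3) = -3 (attained at k = 0)
  C[1][0] = min over k of (A[1][0] + B[0][0] = 5 + 4 = 9, A[1][1] + B[1][0] = 10 + -1 = 9) = 9 (attained at k = 0)
  C[1][1] = min over k of (A[1][0] + B[0][1] = 5 + -5 = 0, A[1][1] + B[1][1] = 10 + 7 = 17) = 0 (attained at k = 0)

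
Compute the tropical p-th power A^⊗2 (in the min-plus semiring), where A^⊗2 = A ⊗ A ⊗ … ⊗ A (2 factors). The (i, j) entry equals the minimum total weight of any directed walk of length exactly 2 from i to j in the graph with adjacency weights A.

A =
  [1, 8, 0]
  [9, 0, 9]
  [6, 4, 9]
A^⊗2 =
  [2, 4, 1]
  [9, 0, 9]
  [7, 4, 6]

Each entry (A^⊗2)_ij equals the minimum over all length-2 walks i = v_0 → v_1 → … → v_2 = j of Σ_t A[v_t][v_{t+1}]. For example, for (i, j) = (0, 2) we minimise over 3 possible intermediate vertex sequences; the minimum is 1, attained along the walk 0 → 0 → 2.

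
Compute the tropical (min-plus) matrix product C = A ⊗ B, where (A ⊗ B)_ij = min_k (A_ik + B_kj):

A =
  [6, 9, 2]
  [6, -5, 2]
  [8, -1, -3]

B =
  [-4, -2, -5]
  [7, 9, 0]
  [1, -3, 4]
A ⊗ B =
  [2, -1, 1]
  [2, -1, -5]
  [-2, -6, -1]

Apply the min-plus product entry-by-entry:
  C[0][0] = min over k of (A[0][0] + B[0][0] = 6 + -4 = 2, A[0][1] + B[1][0] = 9 + 7 = 16, A[0][2] + B[2][0] = 2 + 1 = 3) = 2 (attained at k = 0)
  C[0][1] = min over k of (A[0][0] + B[0][1] = 6 + -2 = 4, A[0][1] + B[1][1] = 9 + 9 = 18, A[0][2] + B[2][1] = 2 + -3 = -1) = -1 (attained at k = 2)
  C[0][2] = min over k of (A[0][0] + B[0][2] = 6 + -5 = 1, A[0][1] + B[1][2] = 9 + 0 = 9, A[0][2] + B[2][2] = 2 + 4 = 6) = 1 (attained at k = 0)
  C[1][0] = min over k of (A[1][0] + B[0][0] = 6 + -4 = 2, A[1][1] + B[1][0] = -5 + 7 = 2, A[1][2] + B[2][0] = 2 + 1 = 3) = 2 (attained at k = 0)
  C[1][1] = min over k of (A[1][0] + B[0][1] = 6 + -2 = 4, A[1][1] + B[1][1] = -5 + 9 = 4, A[1][2] + B[2][1] = 2 + -3 = -1) = -1 (attained at k = 2)
  C[1][2] = min over k of (A[1][0] + B[0][2] = 6 + -5 = 1, A[1][1] + B[1][2] = -5 + 0 = -5, A[1][2] + B[2][2] = 2 + 4 = 6) = -5 (attained at k = 1)
  C[2][0] = min over k of (A[2][0] + B[0][0] = 8 + -4 = 4, A[2][1] + B[1][0] = -1 + 7 = 6, A[2][2] + B[2][0] = -3 + 1 = -2) = -2 (attained at k = 2)
  C[2][1] = min over k of (A[2][0] + B[0][1] = 8 + -2 = 6, A[2][1] + B[1][1] = -1 + 9 = 8, A[2][2] + B[2][1] = -3 + -3 = -6) = -6 (attained at k = 2)
  C[2][2] = min over k of (A[2][0] + B[0][2] = 8 + -5 = 3, A[2][1] + B[1][2] = -1 + 0 = -1, A[2][2] + B[2][2] = -3 + 4 = 1) = -1 (attained at k = 1)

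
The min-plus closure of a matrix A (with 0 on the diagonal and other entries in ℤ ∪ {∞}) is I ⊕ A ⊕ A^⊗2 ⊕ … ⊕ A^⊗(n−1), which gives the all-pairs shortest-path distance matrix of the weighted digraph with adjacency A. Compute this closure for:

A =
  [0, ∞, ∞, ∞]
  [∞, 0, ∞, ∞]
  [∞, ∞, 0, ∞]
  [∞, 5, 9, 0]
Closure =
  [0, ∞, ∞, ∞]
  [∞, 0, ∞, ∞]
  [∞, ∞, 0, ∞]
  [∞, 5, 9, 0]

This is the Floyd-Warshall all-pairs shortest-path computation. For each intermediate vertex k = 0, 1, …, 3, update dist[i][j] ← min(dist[i][j], dist[i][k] + dist[k][j]). The final matrix gives, for each (i, j), the minimum total weight of any directed path from i to j (possibly empty when i = j).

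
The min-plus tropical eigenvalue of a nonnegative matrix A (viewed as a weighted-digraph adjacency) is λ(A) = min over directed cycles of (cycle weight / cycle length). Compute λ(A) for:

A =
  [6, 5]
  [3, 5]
λ(A) = 4

Enumerate directed cycles and compute their means (weight / length). Sample:
  cycle 0 → 0: weight = 6, length = 1, mean = 6/1 ≈ 6.000
  cycle 1 → 1: weight = 5, length = 1, mean = 5/1 ≈ 5.000
  cycle 0 → 1 → 0: weight = 8, length = 2, mean = 8/2 ≈ 4.000
  cycle 1 → 0 → 1: weight = 8, length = 2, mean = 8/2 ≈ 4.000
Minimum mean = 4.000, attained e.g. along the cycle 0 → 1 → 0 with weight 8 and length 2. So λ(A) = 8/2 = 4.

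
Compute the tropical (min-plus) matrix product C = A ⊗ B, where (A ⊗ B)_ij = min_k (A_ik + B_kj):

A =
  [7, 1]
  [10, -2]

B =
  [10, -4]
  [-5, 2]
A ⊗ B =
  [-4, 3]
  [-7, 0]

Apply the min-plus product entry-by-entry:
  C[0][0] = min over k of (A[0][0] + B[0][0] = 7 + 10 = 17, A[0][1] + B[1][0] = 1 + -5 = -4) = -4 (attained at k = 1)
  C[0][1] = min over k of (A[0][0] + B[0][1] = 7 + -4 = 3, A[0][1] + B[1][1] = 1 + 2 = 3) = 3 (attained at k = 0)
  C[1][0] = min over k of (A[1][0] + B[0][0] = 10 + 10 = 20, A[1][1] + B[1][0] = -2 + -5 = -7) = -7 (attained at k = 1)
  C[1][1] = min over k of (A[1][0] + B[0][1] = 10 + -4 = 6, A[1][1] + B[1][1] = -2 + 2 = 0) = 0 (attained at k = 1)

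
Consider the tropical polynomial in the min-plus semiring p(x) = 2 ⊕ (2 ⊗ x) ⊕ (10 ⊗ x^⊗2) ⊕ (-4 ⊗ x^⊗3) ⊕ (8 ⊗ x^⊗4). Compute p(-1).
p(-1) = -7

A tropical monomial a ⊗ x^⊗i evaluates to a + i · x. Evaluating each term at x = -1:
  Term 0 contributes 2 + 0 · -1 = 2
  Term 1 contributes 2 + 1 · -1 = 1
  Term 2 contributes 10 + 2 · -1 = 8
  Term 3 contributes -4 + 3 · -1 = -7
  Term 4 contributes 8 + 4 · -1 = 4
p(-1) = ⊕ of these = min[2, 1, 8, -7, 4] = -7.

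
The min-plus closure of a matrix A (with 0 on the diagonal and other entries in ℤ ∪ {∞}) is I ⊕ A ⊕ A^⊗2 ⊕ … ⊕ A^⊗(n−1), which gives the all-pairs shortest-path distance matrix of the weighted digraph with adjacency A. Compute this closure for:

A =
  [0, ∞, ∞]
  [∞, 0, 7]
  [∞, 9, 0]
Closure =
  [0, ∞, ∞]
  [∞, 0, 7]
  [∞, 9, 0]

This is the Floyd-Warshall all-pairs shortest-path computation. For each intermediate vertex k = 0, 1, …, 2, update dist[i][j] ← min(dist[i][j], dist[i][k] + dist[k][j]). The final matrix gives, for each (i, j), the minimum total weight of any directed path from i to j (possibly empty when i = j).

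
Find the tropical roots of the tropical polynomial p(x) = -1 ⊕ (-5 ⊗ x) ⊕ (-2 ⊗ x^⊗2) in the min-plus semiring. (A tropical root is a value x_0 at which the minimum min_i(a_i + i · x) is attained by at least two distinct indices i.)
Roots: {-3, 4}

Each tropical root is a break point of the lower envelope of the lines y = a_i + i · x (there are 3 lines, with slopes 0, 1, ..., 2). Only the lines that attain the minimum somewhere contribute to roots; other lines are dominated. Here the surviving (envelope) indices are i = 2, i = 1, i = 0.
Intersections between consecutive envelope lines give the roots: for adjacent envelope indices i < j the intersection is x = (a_i − a_j) / (j − i). Reading off the sorted break points: {-3, 4}.
Verification: at each break x_0, at least two indices attain the minimum of min_i(a_i + i · x_0).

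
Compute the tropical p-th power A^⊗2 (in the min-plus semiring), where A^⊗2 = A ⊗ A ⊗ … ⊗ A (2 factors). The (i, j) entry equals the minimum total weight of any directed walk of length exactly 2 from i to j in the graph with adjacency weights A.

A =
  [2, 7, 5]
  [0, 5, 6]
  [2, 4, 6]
A^⊗2 =
  [4, 9, 7]
  [2, 7, 5]
  [4, 9, 7]

Each entry (A^⊗2)_ij equals the minimum over all length-2 walks i = v_0 → v_1 → … → v_2 = j of Σ_t A[v_t][v_{t+1}]. For example, for (i, j) = (0, 2) we minimise over 3 possible intermediate vertex sequences; the minimum is 7, attained along the walk 0 → 0 → 2.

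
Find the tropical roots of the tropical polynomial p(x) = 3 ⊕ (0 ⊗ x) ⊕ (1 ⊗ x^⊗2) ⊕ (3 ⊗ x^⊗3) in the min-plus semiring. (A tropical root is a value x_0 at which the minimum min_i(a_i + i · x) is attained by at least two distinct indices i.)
Roots: {-2, -1, 3}

Each tropical root is a break point of the lower envelope of the lines y = a_i + i · x (there are 4 lines, with slopes 0, 1, ..., 3). Only the lines that attain the minimum somewhere contribute to roots; other lines are dominated. Here the surviving (envelope) indices are i = 3, i = 2, i = 1, i = 0.
Intersections between consecutive envelope lines give the roots: for adjacent envelope indices i < j the intersection is x = (a_i − a_j) / (j − i). Reading off the sorted break points: {-2, -1, 3}.
Verification: at each break x_0, at least two indices attain the minimum of min_i(a_i + i · x_0).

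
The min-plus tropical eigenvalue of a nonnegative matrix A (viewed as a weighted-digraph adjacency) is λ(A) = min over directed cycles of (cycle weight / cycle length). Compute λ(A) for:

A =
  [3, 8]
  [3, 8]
λ(A) = 3

Enumerate directed cycles and compute their means (weight / length). Sample:
  cycle 0 → 0: weight = 3, length = 1, mean = 3/1 ≈ 3.000
  cycle 1 → 1: weight = 8, length = 1, mean = 8/1 ≈ 8.000
  cycle 0 → 1 → 0: weight = 11, length = 2, mean = 11/2 ≈ 5.500
  cycle 1 → 0 → 1: weight = 11, length = 2, mean = 11/2 ≈ 5.500
Minimum mean = 3.000, attained e.g. along the cycle 0 → 0 with weight 3 and length 1. So λ(A) = 3/1 = 3.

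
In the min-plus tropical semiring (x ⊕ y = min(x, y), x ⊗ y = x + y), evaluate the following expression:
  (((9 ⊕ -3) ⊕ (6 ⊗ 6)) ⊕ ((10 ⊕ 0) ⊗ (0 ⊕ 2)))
(((9 ⊕ -3) ⊕ (6 ⊗ 6)) ⊕ ((10 ⊕ 0) ⊗ (0 ⊕ 2))) = -3

Expand innermost to outermost. Recall ⊕ takes the minimum of its arguments and ⊗ takes their sum. Working out the expression (((9 ⊕ -3) ⊕ (6 ⊗ 6)) ⊕ ((10 ⊕ 0) ⊗ (0 ⊕ 2))) gives -3.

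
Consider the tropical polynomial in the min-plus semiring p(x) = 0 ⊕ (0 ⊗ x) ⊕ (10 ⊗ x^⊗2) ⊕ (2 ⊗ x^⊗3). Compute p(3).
p(3) = 0

A tropical monomial a ⊗ x^⊗i evaluates to a + i · x. Evaluating each term at x = 3:
  Term 0 contributes 0 + 0 · 3 = 0
  Term 1 contributes 0 + 1 · 3 = 3
  Term 2 contributes 10 + 2 · 3 = 16
  Term 3 contributes 2 + 3 · 3 = 11
p(3) = ⊕ of these = min[0, 3, 16, 11] = 0.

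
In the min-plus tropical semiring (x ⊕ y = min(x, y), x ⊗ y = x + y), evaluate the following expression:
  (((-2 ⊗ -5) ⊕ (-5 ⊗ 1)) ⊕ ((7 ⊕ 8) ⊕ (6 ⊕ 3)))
(((-2 ⊗ -5) ⊕ (-5 ⊗ 1)) ⊕ ((7 ⊕ 8) ⊕ (6 ⊕ 3))) = -7

Expand innermost to outermost. Recall ⊕ takes the minimum of its arguments and ⊗ takes their sum. Working out the expression (((-2 ⊗ -5) ⊕ (-5 ⊗ 1)) ⊕ ((7 ⊕ 8) ⊕ (6 ⊕ 3))) gives -7.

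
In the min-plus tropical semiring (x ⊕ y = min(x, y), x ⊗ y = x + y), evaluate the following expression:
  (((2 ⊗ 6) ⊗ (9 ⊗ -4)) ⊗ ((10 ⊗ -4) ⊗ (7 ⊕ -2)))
(((2 ⊗ 6) ⊗ (9 ⊗ -4)) ⊗ ((10 ⊗ -4) ⊗ (7 ⊕ -2))) = 17

Expand innermost to outermost. Recall ⊕ takes the minimum of its arguments and ⊗ takes their sum. Working out the expression (((2 ⊗ 6) ⊗ (9 ⊗ -4)) ⊗ ((10 ⊗ -4) ⊗ (7 ⊕ -2))) gives 17.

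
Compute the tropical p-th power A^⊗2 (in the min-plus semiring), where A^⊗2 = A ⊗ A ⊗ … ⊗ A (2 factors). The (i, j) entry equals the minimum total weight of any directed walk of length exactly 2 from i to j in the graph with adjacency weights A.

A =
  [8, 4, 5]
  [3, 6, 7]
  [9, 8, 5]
A^⊗2 =
  [7, 10, 10]
  [9, 7, 8]
  [11, 13, 10]

Each entry (A^⊗2)_ij equals the minimum over all length-2 walks i = v_0 → v_1 → … → v_2 = j of Σ_t A[v_t][v_{t+1}]. For example, for (i, j) = (0, 2) we minimise over 3 possible intermediate vertex sequences; the minimum is 10, attained along the walk 0 → 2 → 2.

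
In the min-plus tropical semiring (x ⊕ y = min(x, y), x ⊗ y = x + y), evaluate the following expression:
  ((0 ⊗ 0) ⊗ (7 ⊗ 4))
((0 ⊗ 0) ⊗ (7 ⊗ 4)) = 11

Expand innermost to outermost. Recall ⊕ takes the minimum of its arguments and ⊗ takes their sum. Working out the expression ((0 ⊗ 0) ⊗ (7 ⊗ 4)) gives 11.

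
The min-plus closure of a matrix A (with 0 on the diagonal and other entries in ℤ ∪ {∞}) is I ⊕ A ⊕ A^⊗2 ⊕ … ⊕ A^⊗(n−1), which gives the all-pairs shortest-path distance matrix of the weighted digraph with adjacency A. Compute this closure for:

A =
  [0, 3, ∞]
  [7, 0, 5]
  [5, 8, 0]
Closure =
  [0, 3, 8]
  [7, 0, 5]
  [5, 8, 0]

This is the Floyd-Warshall all-pairs shortest-path computation. For each intermediate vertex k = 0, 1, …, 2, update dist[i][j] ← min(dist[i][j], dist[i][k] + dist[k][j]). The final matrix gives, for each (i, j), the minimum total weight of any directed path from i to j (possibly empty when i = j).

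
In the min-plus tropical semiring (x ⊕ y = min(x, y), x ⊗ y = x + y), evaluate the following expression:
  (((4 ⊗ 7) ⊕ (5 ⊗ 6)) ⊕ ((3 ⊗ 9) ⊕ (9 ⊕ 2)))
(((4 ⊗ 7) ⊕ (5 ⊗ 6)) ⊕ ((3 ⊗ 9) ⊕ (9 ⊕ 2))) = 2

Expand innermost to outermost. Recall ⊕ takes the minimum of its arguments and ⊗ takes their sum. Working out the expression (((4 ⊗ 7) ⊕ (5 ⊗ 6)) ⊕ ((3 ⊗ 9) ⊕ (9 ⊕ 2))) gives 2.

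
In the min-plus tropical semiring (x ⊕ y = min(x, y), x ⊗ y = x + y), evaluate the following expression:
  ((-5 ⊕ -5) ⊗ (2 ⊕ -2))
((-5 ⊕ -5) ⊗ (2 ⊕ -2)) = -7

Expand innermost to outermost. Recall ⊕ takes the minimum of its arguments and ⊗ takes their sum. Working out the expression ((-5 ⊕ -5) ⊗ (2 ⊕ -2)) gives -7.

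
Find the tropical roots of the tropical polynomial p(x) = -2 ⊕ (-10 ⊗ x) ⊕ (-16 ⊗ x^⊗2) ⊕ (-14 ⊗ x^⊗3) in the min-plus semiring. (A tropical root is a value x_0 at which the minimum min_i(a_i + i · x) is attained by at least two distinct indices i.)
Roots: {-2, 6, 8}

Each tropical root is a break point of the lower envelope of the lines y = a_i + i · x (there are 4 lines, with slopes 0, 1, ..., 3). Only the lines that attain the minimum somewhere contribute to roots; other lines are dominated. Here the surviving (envelope) indices are i = 3, i = 2, i = 1, i = 0.
Intersections between consecutive envelope lines give the roots: for adjacent envelope indices i < j the intersection is x = (a_i − a_j) / (j − i). Reading off the sorted break points: {-2, 6, 8}.
Verification: at each break x_0, at least two indices attain the minimum of min_i(a_i + i · x_0).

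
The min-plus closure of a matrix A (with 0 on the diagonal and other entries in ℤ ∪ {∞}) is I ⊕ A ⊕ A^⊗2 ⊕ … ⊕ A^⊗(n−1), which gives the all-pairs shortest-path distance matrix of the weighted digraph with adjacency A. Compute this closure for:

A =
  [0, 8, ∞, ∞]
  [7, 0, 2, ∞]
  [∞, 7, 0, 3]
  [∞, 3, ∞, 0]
Closure =
  [0, 8, 10, 13]
  [7, 0, 2, 5]
  [13, 6, 0, 3]
  [10, 3, 5, 0]

This is the Floyd-Warshall all-pairs shortest-path computation. For each intermediate vertex k = 0, 1, …, 3, update dist[i][j] ← min(dist[i][j], dist[i][k] + dist[k][j]). The final matrix gives, for each (i, j), the minimum total weight of any directed path from i to j (possibly empty when i = j).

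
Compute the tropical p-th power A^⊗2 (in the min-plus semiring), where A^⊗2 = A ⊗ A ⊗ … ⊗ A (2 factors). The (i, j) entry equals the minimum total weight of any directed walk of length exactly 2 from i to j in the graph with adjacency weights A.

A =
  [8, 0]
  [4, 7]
A^⊗2 =
  [4, 7]
  [11, 4]

Each entry (A^⊗2)_ij equals the minimum over all length-2 walks i = v_0 → v_1 → … → v_2 = j of Σ_t A[v_t][v_{t+1}]. For example, for (i, j) = (0, 1) we minimise over 2 possible intermediate vertex sequences; the minimum is 7, attained along the walk 0 → 1 → 1.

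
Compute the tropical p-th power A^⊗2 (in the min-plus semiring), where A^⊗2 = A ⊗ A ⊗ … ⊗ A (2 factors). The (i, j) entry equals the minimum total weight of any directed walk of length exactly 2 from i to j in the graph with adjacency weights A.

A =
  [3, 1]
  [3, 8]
A^⊗2 =
  [4, 4]
  [6, 4]

Each entry (A^⊗2)_ij equals the minimum over all length-2 walks i = v_0 → v_1 → … → v_2 = j of Σ_t A[v_t][v_{t+1}]. For example, for (i, j) = (0, 1) we minimise over 2 possible intermediate vertex sequences; the minimum is 4, attained along the walk 0 → 0 → 1.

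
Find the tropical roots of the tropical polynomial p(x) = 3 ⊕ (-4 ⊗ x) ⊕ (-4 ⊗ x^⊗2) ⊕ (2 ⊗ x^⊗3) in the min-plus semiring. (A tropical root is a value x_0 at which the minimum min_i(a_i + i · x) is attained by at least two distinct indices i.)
Roots: {-6, 0, 7}

Each tropical root is a break point of the lower envelope of the lines y = a_i + i · x (there are 4 lines, with slopes 0, 1, ..., 3). Only the lines that attain the minimum somewhere contribute to roots; other lines are dominated. Here the surviving (envelope) indices are i = 3, i = 2, i = 1, i = 0.
Intersections between consecutive envelope lines give the roots: for adjacent envelope indices i < j the intersection is x = (a_i − a_j) / (j − i). Reading off the sorted break points: {-6, 0, 7}.
Verification: at each break x_0, at least two indices attain the minimum of min_i(a_i + i · x_0).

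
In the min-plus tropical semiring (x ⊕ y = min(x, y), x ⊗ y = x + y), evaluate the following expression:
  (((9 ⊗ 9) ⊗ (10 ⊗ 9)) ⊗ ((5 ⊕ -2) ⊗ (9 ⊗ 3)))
(((9 ⊗ 9) ⊗ (10 ⊗ 9)) ⊗ ((5 ⊕ -2) ⊗ (9 ⊗ 3))) = 47

Expand innermost to outermost. Recall ⊕ takes the minimum of its arguments and ⊗ takes their sum. Working out the expression (((9 ⊗ 9) ⊗ (10 ⊗ 9)) ⊗ ((5 ⊕ -2) ⊗ (9 ⊗ 3))) gives 47.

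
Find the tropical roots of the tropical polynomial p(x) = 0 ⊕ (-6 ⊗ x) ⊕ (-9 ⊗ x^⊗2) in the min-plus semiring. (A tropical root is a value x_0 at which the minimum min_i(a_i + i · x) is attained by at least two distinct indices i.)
Roots: {3, 6}

Each tropical root is a break point of the lower envelope of the lines y = a_i + i · x (there are 3 lines, with slopes 0, 1, ..., 2). Only the lines that attain the minimum somewhere contribute to roots; other lines are dominated. Here the surviving (envelope) indices are i = 2, i = 1, i = 0.
Intersections between consecutive envelope lines give the roots: for adjacent envelope indices i < j the intersection is x = (a_i − a_j) / (j − i). Reading off the sorted break points: {3, 6}.
Verification: at each break x_0, at least two indices attain the minimum of min_i(a_i + i · x_0).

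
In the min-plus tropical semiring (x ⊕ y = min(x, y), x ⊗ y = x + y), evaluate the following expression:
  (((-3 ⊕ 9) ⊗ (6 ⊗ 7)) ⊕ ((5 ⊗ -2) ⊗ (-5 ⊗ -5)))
(((-3 ⊕ 9) ⊗ (6 ⊗ 7)) ⊕ ((5 ⊗ -2) ⊗ (-5 ⊗ -5))) = -7

Expand innermost to outermost. Recall ⊕ takes the minimum of its arguments and ⊗ takes their sum. Working out the expression (((-3 ⊕ 9) ⊗ (6 ⊗ 7)) ⊕ ((5 ⊗ -2) ⊗ (-5 ⊗ -5))) gives -7.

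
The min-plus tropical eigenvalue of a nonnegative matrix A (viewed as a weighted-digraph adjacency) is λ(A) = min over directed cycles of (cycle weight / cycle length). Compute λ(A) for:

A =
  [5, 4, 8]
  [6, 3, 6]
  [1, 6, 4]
λ(A) = 3

Enumerate directed cycles and compute their means (weight / length). Sample:
  cycle 0 → 0: weight = 5, length = 1, mean = 5/1 ≈ 5.000
  cycle 1 → 1: weight = 3, length = 1, mean = 3/1 ≈ 3.000
  cycle 2 → 2: weight = 4, length = 1, mean = 4/1 ≈ 4.000
  cycle 0 → 1 → 0: weight = 10, length = 2, mean = 10/2 ≈ 5.000
  cycle 0 → 2 → 0: weight = 9, length = 2, mean = 9/2 ≈ 4.500
  cycle 1 → 0 → 1: weight = 10, length = 2, mean = 10/2 ≈ 5.000
Minimum mean = 3.000, attained e.g. along the cycle 1 → 1 with weight 3 and length 1. So λ(A) = 3/1 = 3.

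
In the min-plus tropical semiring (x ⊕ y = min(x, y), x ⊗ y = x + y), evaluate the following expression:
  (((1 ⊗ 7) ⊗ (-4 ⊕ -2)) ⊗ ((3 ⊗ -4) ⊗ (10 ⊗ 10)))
(((1 ⊗ 7) ⊗ (-4 ⊕ -2)) ⊗ ((3 ⊗ -4) ⊗ (10 ⊗ 10))) = 23

Expand innermost to outermost. Recall ⊕ takes the minimum of its arguments and ⊗ takes their sum. Working out the expression (((1 ⊗ 7) ⊗ (-4 ⊕ -2)) ⊗ ((3 ⊗ -4) ⊗ (10 ⊗ 10))) gives 23.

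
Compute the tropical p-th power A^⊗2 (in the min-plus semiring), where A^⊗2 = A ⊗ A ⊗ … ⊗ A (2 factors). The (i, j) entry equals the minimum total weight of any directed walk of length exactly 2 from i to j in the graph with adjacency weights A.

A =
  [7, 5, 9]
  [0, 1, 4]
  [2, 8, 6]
A^⊗2 =
  [5, 6, 9]
  [1, 2, 5]
  [8, 7, 11]

Each entry (A^⊗2)_ij equals the minimum over all length-2 walks i = v_0 → v_1 → … → v_2 = j of Σ_t A[v_t][v_{t+1}]. For example, for (i, j) = (0, 2) we minimise over 3 possible intermediate vertex sequences; the minimum is 9, attained along the walk 0 → 1 → 2.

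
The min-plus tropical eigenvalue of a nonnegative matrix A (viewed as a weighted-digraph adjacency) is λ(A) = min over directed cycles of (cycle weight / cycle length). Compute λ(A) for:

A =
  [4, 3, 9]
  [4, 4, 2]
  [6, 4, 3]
λ(A) = 3

Enumerate directed cycles and compute their means (weight / length). Sample:
  cycle 0 → 0: weight = 4, length = 1, mean = 4/1 ≈ 4.000
  cycle 1 → 1: weight = 4, length = 1, mean = 4/1 ≈ 4.000
  cycle 2 → 2: weight = 3, length = 1, mean = 3/1 ≈ 3.000
  cycle 0 → 1 → 0: weight = 7, length = 2, mean = 7/2 ≈ 3.500
  cycle 0 → 2 → 0: weight = 15, length = 2, mean = 15/2 ≈ 7.500
  cycle 1 → 0 → 1: weight = 7, length = 2, mean = 7/2 ≈ 3.500
Minimum mean = 3.000, attained e.g. along the cycle 2 → 2 with weight 3 and length 1. So λ(A) = 3/1 = 3.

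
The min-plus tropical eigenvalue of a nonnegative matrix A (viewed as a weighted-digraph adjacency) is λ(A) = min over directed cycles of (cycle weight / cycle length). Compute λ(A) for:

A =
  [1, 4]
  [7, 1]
λ(A) = 1

Enumerate directed cycles and compute their means (weight / length). Sample:
  cycle 0 → 0: weight = 1, length = 1, mean = 1/1 ≈ 1.000
  cycle 1 → 1: weight = 1, length = 1, mean = 1/1 ≈ 1.000
  cycle 0 → 1 → 0: weight = 11, length = 2, mean = 11/2 ≈ 5.500
  cycle 1 → 0 → 1: weight = 11, length = 2, mean = 11/2 ≈ 5.500
Minimum mean = 1.000, attained e.g. along the cycle 0 → 0 with weight 1 and length 1. So λ(A) = 1/1 = 1.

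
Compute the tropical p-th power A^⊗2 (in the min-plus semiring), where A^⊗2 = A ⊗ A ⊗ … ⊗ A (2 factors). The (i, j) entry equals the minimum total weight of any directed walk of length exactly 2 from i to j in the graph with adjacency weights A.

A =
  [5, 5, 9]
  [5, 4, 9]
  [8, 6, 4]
A^⊗2 =
  [10, 9, 13]
  [9, 8, 13]
  [11, 10, 8]

Each entry (A^⊗2)_ij equals the minimum over all length-2 walks i = v_0 → v_1 → … → v_2 = j of Σ_t A[v_t][v_{t+1}]. For example, for (i, j) = (0, 2) we minimise over 3 possible intermediate vertex sequences; the minimum is 13, attained along the walk 0 → 2 → 2.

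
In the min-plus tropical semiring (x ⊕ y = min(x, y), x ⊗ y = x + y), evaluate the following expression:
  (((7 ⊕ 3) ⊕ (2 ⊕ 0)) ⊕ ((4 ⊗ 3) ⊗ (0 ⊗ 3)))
(((7 ⊕ 3) ⊕ (2 ⊕ 0)) ⊕ ((4 ⊗ 3) ⊗ (0 ⊗ 3))) = 0

Expand innermost to outermost. Recall ⊕ takes the minimum of its arguments and ⊗ takes their sum. Working out the expression (((7 ⊕ 3) ⊕ (2 ⊕ 0)) ⊕ ((4 ⊗ 3) ⊗ (0 ⊗ 3))) gives 0.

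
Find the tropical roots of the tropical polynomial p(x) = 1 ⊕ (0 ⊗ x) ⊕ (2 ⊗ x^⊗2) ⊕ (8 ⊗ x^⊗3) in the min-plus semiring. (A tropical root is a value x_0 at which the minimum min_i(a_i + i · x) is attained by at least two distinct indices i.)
Roots: {-6, -2, 1}

Each tropical root is a break point of the lower envelope of the lines y = a_i + i · x (there are 4 lines, with slopes 0, 1, ..., 3). Only the lines that attain the minimum somewhere contribute to roots; other lines are dominated. Here the surviving (envelope) indices are i = 3, i = 2, i = 1, i = 0.
Intersections between consecutive envelope lines give the roots: for adjacent envelope indices i < j the intersection is x = (a_i − a_j) / (j − i). Reading off the sorted break points: {-6, -2, 1}.
Verification: at each break x_0, at least two indices attain the minimum of min_i(a_i + i · x_0).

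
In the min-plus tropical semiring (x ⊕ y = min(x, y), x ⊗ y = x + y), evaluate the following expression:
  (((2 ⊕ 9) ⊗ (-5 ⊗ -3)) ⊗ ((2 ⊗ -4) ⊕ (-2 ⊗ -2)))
(((2 ⊕ 9) ⊗ (-5 ⊗ -3)) ⊗ ((2 ⊗ -4) ⊕ (-2 ⊗ -2))) = -10

Expand innermost to outermost. Recall ⊕ takes the minimum of its arguments and ⊗ takes their sum. Working out the expression (((2 ⊕ 9) ⊗ (-5 ⊗ -3)) ⊗ ((2 ⊗ -4) ⊕ (-2 ⊗ -2))) gives -10.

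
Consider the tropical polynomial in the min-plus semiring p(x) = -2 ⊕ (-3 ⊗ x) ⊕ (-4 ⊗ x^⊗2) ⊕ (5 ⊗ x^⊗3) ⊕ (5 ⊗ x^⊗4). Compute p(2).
p(2) = -2

A tropical monomial a ⊗ x^⊗i evaluates to a + i · x. Evaluating each term at x = 2:
  Term 0 contributes -2 + 0 · 2 = -2
  Term 1 contributes -3 + 1 · 2 = -1
  Term 2 contributes -4 + 2 · 2 = 0
  Term 3 contributes 5 + 3 · 2 = 11
  Term 4 contributes 5 + 4 · 2 = 13
p(2) = ⊕ of these = min[-2, -1, 0, 11, 13] = -2.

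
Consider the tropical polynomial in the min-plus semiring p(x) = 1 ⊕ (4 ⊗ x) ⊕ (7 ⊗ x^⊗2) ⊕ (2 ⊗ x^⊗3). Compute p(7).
p(7) = 1

A tropical monomial a ⊗ x^⊗i evaluates to a + i · x. Evaluating each term at x = 7:
  Term 0 contributes 1 + 0 · 7 = 1
  Term 1 contributes 4 + 1 · 7 = 11
  Term 2 contributes 7 + 2 · 7 = 21
  Term 3 contributes 2 + 3 · 7 = 23
p(7) = ⊕ of these = min[1, 11, 21, 23] = 1.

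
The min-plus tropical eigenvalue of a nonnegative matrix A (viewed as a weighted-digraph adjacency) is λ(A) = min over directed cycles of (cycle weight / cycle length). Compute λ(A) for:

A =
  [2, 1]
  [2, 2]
λ(A) = 3/2

Enumerate directed cycles and compute their means (weight / length). Sample:
  cycle 0 → 0: weight = 2, length = 1, mean = 2/1 ≈ 2.000
  cycle 1 → 1: weight = 2, length = 1, mean = 2/1 ≈ 2.000
  cycle 0 → 1 → 0: weight = 3, length = 2, mean = 3/2 ≈ 1.500
  cycle 1 → 0 → 1: weight = 3, length = 2, mean = 3/2 ≈ 1.500
Minimum mean = 1.500, attained e.g. along the cycle 0 → 1 → 0 with weight 3 and length 2. So λ(A) = 3/2 = 3/2.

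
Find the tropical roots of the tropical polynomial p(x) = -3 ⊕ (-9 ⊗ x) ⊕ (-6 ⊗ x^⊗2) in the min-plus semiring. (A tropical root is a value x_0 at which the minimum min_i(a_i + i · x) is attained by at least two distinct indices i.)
Roots: {-3, 6}

Each tropical root is a break point of the lower envelope of the lines y = a_i + i · x (there are 3 lines, with slopes 0, 1, ..., 2). Only the lines that attain the minimum somewhere contribute to roots; other lines are dominated. Here the surviving (envelope) indices are i = 2, i = 1, i = 0.
Intersections between consecutive envelope lines give the roots: for adjacent envelope indices i < j the intersection is x = (a_i − a_j) / (j − i). Reading off the sorted break points: {-3, 6}.
Verification: at each break x_0, at least two indices attain the minimum of min_i(a_i + i · x_0).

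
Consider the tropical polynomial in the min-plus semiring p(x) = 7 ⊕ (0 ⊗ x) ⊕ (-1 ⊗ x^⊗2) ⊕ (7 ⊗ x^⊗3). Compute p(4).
p(4) = 4

A tropical monomial a ⊗ x^⊗i evaluates to a + i · x. Evaluating each term at x = 4:
  Term 0 contributes 7 + 0 · 4 = 7
  Term 1 contributes 0 + 1 · 4 = 4
  Term 2 contributes -1 + 2 · 4 = 7
  Term 3 contributes 7 + 3 · 4 = 19
p(4) = ⊕ of these = min[7, 4, 7, 19] = 4.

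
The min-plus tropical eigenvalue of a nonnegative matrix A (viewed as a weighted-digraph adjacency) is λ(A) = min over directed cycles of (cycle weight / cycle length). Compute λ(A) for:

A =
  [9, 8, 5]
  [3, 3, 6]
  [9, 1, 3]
λ(A) = 3

Enumerate directed cycles and compute their means (weight / length). Sample:
  cycle 0 → 0: weight = 9, length = 1, mean = 9/1 ≈ 9.000
  cycle 1 → 1: weight = 3, length = 1, mean = 3/1 ≈ 3.000
  cycle 2 → 2: weight = 3, length = 1, mean = 3/1 ≈ 3.000
  cycle 0 → 1 → 0: weight = 11, length = 2, mean = 11/2 ≈ 5.500
  cycle 0 → 2 → 0: weight = 14, length = 2, mean = 14/2 ≈ 7.000
  cycle 1 → 0 → 1: weight = 11, length = 2, mean = 11/2 ≈ 5.500
Minimum mean = 3.000, attained e.g. along the cycle 1 → 1 with weight 3 and length 1. So λ(A) = 3/1 = 3.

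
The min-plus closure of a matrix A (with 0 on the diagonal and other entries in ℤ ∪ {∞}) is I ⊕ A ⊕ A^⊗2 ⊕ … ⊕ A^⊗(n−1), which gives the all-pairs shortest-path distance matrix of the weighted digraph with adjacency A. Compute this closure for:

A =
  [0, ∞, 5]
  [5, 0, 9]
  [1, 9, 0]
Closure =
  [0, 14, 5]
  [5, 0, 9]
  [1, 9, 0]

This is the Floyd-Warshall all-pairs shortest-path computation. For each intermediate vertex k = 0, 1, …, 2, update dist[i][j] ← min(dist[i][j], dist[i][k] + dist[k][j]). The final matrix gives, for each (i, j), the minimum total weight of any directed path from i to j (possibly empty when i = j).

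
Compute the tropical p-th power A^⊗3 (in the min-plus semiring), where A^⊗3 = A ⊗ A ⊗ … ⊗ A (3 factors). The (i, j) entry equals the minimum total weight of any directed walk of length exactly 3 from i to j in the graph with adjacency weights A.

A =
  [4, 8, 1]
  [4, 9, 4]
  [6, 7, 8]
A^⊗3 =
  [11, 12, 8]
  [11, 12, 9]
  [13, 14, 11]

Each entry (A^⊗3)_ij equals the minimum over all length-3 walks i = v_0 → v_1 → … → v_3 = j of Σ_t A[v_t][v_{t+1}]. For example, for (i, j) = (0, 2) we minimise over 9 possible intermediate vertex sequences; the minimum is 8, attained along the walk 0 → 2 → 0 → 2.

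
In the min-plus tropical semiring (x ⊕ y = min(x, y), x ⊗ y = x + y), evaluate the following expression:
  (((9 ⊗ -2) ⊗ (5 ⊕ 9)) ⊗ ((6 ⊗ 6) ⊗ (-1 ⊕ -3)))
(((9 ⊗ -2) ⊗ (5 ⊕ 9)) ⊗ ((6 ⊗ 6) ⊗ (-1 ⊕ -3))) = 21

Expand innermost to outermost. Recall ⊕ takes the minimum of its arguments and ⊗ takes their sum. Working out the expression (((9 ⊗ -2) ⊗ (5 ⊕ 9)) ⊗ ((6 ⊗ 6) ⊗ (-1 ⊕ -3))) gives 21.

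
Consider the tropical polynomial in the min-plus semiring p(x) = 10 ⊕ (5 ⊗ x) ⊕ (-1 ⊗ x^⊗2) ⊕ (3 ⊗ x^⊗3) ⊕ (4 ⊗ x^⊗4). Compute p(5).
p(5) = 9

A tropical monomial a ⊗ x^⊗i evaluates to a + i · x. Evaluating each term at x = 5:
  Term 0 contributes 10 + 0 · 5 = 10
  Term 1 contributes 5 + 1 · 5 = 10
  Term 2 contributes -1 + 2 · 5 = 9
  Term 3 contributes 3 + 3 · 5 = 18
  Term 4 contributes 4 + 4 · 5 = 24
p(5) = ⊕ of these = min[10, 10, 9, 18, 24] = 9.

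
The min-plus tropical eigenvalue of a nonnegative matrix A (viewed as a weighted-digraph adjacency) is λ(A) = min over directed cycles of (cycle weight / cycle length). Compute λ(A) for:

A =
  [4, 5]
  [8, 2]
λ(A) = 2

Enumerate directed cycles and compute their means (weight / length). Sample:
  cycle 0 → 0: weight = 4, length = 1, mean = 4/1 ≈ 4.000
  cycle 1 → 1: weight = 2, length = 1, mean = 2/1 ≈ 2.000
  cycle 0 → 1 → 0: weight = 13, length = 2, mean = 13/2 ≈ 6.500
  cycle 1 → 0 → 1: weight = 13, length = 2, mean = 13/2 ≈ 6.500
Minimum mean = 2.000, attained e.g. along the cycle 1 → 1 with weight 2 and length 1. So λ(A) = 2/1 = 2.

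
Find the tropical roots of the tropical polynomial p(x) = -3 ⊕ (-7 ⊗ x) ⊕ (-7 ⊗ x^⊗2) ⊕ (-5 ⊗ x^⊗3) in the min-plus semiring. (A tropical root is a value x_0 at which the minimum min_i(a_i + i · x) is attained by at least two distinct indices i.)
Roots: {-2, 0, 4}

Each tropical root is a break point of the lower envelope of the lines y = a_i + i · x (there are 4 lines, with slopes 0, 1, ..., 3). Only the lines that attain the minimum somewhere contribute to roots; other lines are dominated. Here the surviving (envelope) indices are i = 3, i = 2, i = 1, i = 0.
Intersections between consecutive envelope lines give the roots: for adjacent envelope indices i < j the intersection is x = (a_i − a_j) / (j − i). Reading off the sorted break points: {-2, 0, 4}.
Verification: at each break x_0, at least two indices attain the minimum of min_i(a_i + i · x_0).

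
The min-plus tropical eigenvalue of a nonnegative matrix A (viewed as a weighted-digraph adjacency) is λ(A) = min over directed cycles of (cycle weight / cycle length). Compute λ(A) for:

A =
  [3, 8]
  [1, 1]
λ(A) = 1

Enumerate directed cycles and compute their means (weight / length). Sample:
  cycle 0 → 0: weight = 3, length = 1, mean = 3/1 ≈ 3.000
  cycle 1 → 1: weight = 1, length = 1, mean = 1/1 ≈ 1.000
  cycle 0 → 1 → 0: weight = 9, length = 2, mean = 9/2 ≈ 4.500
  cycle 1 → 0 → 1: weight = 9, length = 2, mean = 9/2 ≈ 4.500
Minimum mean = 1.000, attained e.g. along the cycle 1 → 1 with weight 1 and length 1. So λ(A) = 1/1 = 1.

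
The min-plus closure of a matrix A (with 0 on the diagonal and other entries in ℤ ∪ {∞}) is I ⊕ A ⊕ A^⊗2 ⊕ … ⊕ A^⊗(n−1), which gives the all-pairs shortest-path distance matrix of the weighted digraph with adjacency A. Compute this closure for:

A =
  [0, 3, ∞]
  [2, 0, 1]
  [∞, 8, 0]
Closure =
  [0, 3, 4]
  [2, 0, 1]
  [10, 8, 0]

This is the Floyd-Warshall all-pairs shortest-path computation. For each intermediate vertex k = 0, 1, …, 2, update dist[i][j] ← min(dist[i][j], dist[i][k] + dist[k][j]). The final matrix gives, for each (i, j), the minimum total weight of any directed path from i to j (possibly empty when i = j).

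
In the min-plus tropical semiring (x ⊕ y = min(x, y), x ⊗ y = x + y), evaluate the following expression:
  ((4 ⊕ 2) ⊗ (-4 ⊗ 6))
((4 ⊕ 2) ⊗ (-4 ⊗ 6)) = 4

Expand innermost to outermost. Recall ⊕ takes the minimum of its arguments and ⊗ takes their sum. Working out the expression ((4 ⊕ 2) ⊗ (-4 ⊗ 6)) gives 4.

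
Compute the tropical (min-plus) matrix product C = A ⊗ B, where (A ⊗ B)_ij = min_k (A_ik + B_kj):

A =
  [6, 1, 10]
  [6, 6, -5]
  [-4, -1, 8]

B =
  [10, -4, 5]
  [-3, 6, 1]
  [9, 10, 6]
A ⊗ B =
  [-2, 2, 2]
  [3, 2, 1]
  [-4, -8, 0]

Apply the min-plus product entry-by-entry:
  C[0][0] = min over k of (A[0][0] + B[0][0] = 6 + 10 = 16, A[0][1] + B[1][0] = 1 + -3 = -2, A[0][2] + B[2][0] = 10 + 9 = 19) = -2 (attained at k = 1)
  C[0][1] = min over k of (A[0][0] + B[0][1] = 6 + -4 = 2, A[0][1] + B[1][1] = 1 + 6 = 7, A[0][2] + B[2][1] = 10 + 10 = 20) = 2 (attained at k = 0)
  C[0][2] = min over k of (A[0][0] + B[0][2] = 6 + 5 = 11, A[0][1] + B[1][2] = 1 + 1 = 2, A[0][2] + B[2][2] = 10 + 6 = 16) = 2 (attained at k = 1)
  C[1][0] = min over k of (A[1][0] + B[0][0] = 6 + 10 = 16, A[1][1] + B[1][0] = 6 + -3 = 3, A[1][2] + B[2][0] = -5 + 9 = 4) = 3 (attained at k = 1)
  C[1][1] = min over k of (A[1][0] + B[0][1] = 6 + -4 = 2, A[1][1] + B[1][1] = 6 + 6 = 12, A[1][2] + B[2][1] = -5 + 10 = 5) = 2 (attained at k = 0)
  C[1][2] = min over k of (A[1][0] + B[0][2] = 6 + 5 = 11, A[1][1] + B[1][2] = 6 + 1 = 7, A[1][2] + B[2][2] = -5 + 6 = 1) = 1 (attained at k = 2)
  C[2][0] = min over k of (A[2][0] + B[0][0] = -4 + 10 = 6, A[2][1] + B[1][0] = -1 + -3 = -4, A[2][2] + B[2][0] = 8 + 9 = 17) = -4 (attained at k = 1)
  C[2][1] = min over k of (A[2][0] + B[0][1] = -4 + -4 = -8, A[2][1] + B[1][1] = -1 + 6 = 5, A[2][2] + B[2][1] = 8 + 10 = 18) = -8 (attained at k = 0)
  C[2][2] = min over k of (A[2][0] + B[0][2] = -4 + 5 = 1, A[2][1] + B[1][2] = -1 + 1 = 0, A[2][2] + B[2][2] = 8 + 6 = 14) = 0 (attained at k = 1)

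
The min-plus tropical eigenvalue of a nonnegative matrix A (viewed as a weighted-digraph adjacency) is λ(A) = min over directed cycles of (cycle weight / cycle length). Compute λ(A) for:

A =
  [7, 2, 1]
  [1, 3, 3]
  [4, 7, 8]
λ(A) = 3/2

Enumerate directed cycles and compute their means (weight / length). Sample:
  cycle 0 → 0: weight = 7, length = 1, mean = 7/1 ≈ 7.000
  cycle 1 → 1: weight = 3, length = 1, mean = 3/1 ≈ 3.000
  cycle 2 → 2: weight = 8, length = 1, mean = 8/1 ≈ 8.000
  cycle 0 → 1 → 0: weight = 3, length = 2, mean = 3/2 ≈ 1.500
  cycle 0 → 2 → 0: weight = 5, length = 2, mean = 5/2 ≈ 2.500
  cycle 1 → 0 → 1: weight = 3, length = 2, mean = 3/2 ≈ 1.500
Minimum mean = 1.500, attained e.g. along the cycle 0 → 1 → 0 with weight 3 and length 2. So λ(A) = 3/2 = 3/2.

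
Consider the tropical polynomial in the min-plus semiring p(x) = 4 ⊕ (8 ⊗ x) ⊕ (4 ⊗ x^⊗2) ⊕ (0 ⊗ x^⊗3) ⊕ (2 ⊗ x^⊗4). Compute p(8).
p(8) = 4

A tropical monomial a ⊗ x^⊗i evaluates to a + i · x. Evaluating each term at x = 8:
  Term 0 contributes 4 + 0 · 8 = 4
  Term 1 contributes 8 + 1 · 8 = 16
  Term 2 contributes 4 + 2 · 8 = 20
  Term 3 contributes 0 + 3 · 8 = 24
  Term 4 contributes 2 + 4 · 8 = 34
p(8) = ⊕ of these = min[4, 16, 20, 24, 34] = 4.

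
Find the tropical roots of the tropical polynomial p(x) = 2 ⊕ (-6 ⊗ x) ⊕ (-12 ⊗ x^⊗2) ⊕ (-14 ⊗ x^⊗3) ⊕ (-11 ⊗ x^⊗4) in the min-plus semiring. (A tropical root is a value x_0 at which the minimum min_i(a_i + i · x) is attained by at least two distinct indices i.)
Roots: {-3, 2, 6, 8}

Each tropical root is a break point of the lower envelope of the lines y = a_i + i · x (there are 5 lines, with slopes 0, 1, ..., 4). Only the lines that attain the minimum somewhere contribute to roots; other lines are dominated. Here the surviving (envelope) indices are i = 4, i = 3, i = 2, i = 1, i = 0.
Intersections between consecutive envelope lines give the roots: for adjacent envelope indices i < j the intersection is x = (a_i − a_j) / (j − i). Reading off the sorted break points: {-3, 2, 6, 8}.
Verification: at each break x_0, at least two indices attain the minimum of min_i(a_i + i · x_0).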